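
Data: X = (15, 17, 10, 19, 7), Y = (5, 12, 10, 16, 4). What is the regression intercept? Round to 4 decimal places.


a = ybar - b*xbar, where b = sum((xi-xbar)(yi-ybar)) / sum((xi-xbar)^2)
n = 5, xbar = 68/5 = 13.6, ybar = 47/5 = 9.4
Sxy = sum((xi-xbar)(yi-ybar)) = 71.8
Sxx = sum((xi-xbar)^2) = 99.2
b = Sxy / Sxx = 359/496 ≈ 0.723790
a = 9.4 - 0.723790 * 13.6 = -55/124 ≈ -0.443548

-0.4435


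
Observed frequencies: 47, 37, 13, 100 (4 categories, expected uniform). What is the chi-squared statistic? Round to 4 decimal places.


chi2 = sum((O-E)^2/E), E = total/4
total = 197, E = 197/4 = 49.25
(47 - 49.25)^2 / 49.25 = 5.0625 / 49.25 = 81/788 ≈ 0.102792
(37 - 49.25)^2 / 49.25 = 150.0625 / 49.25 = 2401/788 ≈ 3.046954
(13 - 49.25)^2 / 49.25 = 1314.0625 / 49.25 = 21025/788 ≈ 26.681472
(100 - 49.25)^2 / 49.25 = 2575.5625 / 49.25 = 41209/788 ≈ 52.295685
chi2 = 16179/197 ≈ 82.126904

82.1269


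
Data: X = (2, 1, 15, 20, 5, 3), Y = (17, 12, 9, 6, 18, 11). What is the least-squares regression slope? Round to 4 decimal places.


b = sum((xi-xbar)(yi-ybar)) / sum((xi-xbar)^2)
n = 6, xbar = 46/6 = 23/3 ≈ 7.666667, ybar = 73/6 ≈ 12.166667
Sxy = sum((xi-xbar)(yi-ybar)) = -407/3 ≈ -135.666667
Sxx = sum((xi-xbar)^2) = 934/3 ≈ 311.333333
b = Sxy / Sxx = -407/934 ≈ -0.435760

-0.4358


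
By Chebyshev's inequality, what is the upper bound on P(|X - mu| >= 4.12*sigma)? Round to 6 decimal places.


P <= 1/k^2
k^2 = 4.12^2 = 16.9744
1/k^2 = 1 / 16.9744 ≈ 0.05891224

0.058912


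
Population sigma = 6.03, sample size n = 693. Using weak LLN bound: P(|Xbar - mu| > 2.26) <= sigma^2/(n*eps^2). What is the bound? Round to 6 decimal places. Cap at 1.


bound = min(1, sigma^2/(n*eps^2))
sigma^2 = 6.03^2 = 36.3609
n*eps^2 = 693 * 2.26^2 = 693 * 5.1076 = 3539.5668
sigma^2/(n*eps^2) = 36.3609 / 3539.5668 ≈ 0.01027270

0.010273


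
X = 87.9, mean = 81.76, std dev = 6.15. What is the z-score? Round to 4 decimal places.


z = (X - mu) / sigma
X - mu = 87.9 - 81.76 = 6.14
z = 6.14 / 6.15 = 614/615 ≈ 0.998374

0.9984


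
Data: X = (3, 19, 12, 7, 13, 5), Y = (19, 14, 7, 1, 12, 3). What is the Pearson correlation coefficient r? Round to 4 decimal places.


r = sum((xi-xbar)(yi-ybar)) / sqrt(sum((xi-xbar)^2) * sum((yi-ybar)^2))
n = 6, xbar = 59/6 ≈ 9.833333, ybar = 56/6 = 28/3 ≈ 9.333333
Sxy = sum((xi-xbar)(yi-ybar)) = 103/3 ≈ 34.333333
Sxx = sum((xi-xbar)^2) = 1061/6 ≈ 176.833333
Syy = sum((yi-ybar)^2) = 712/3 ≈ 237.333333
sqrt(Sxx*Syy) ≈ 204.862013
r = Sxy / sqrt(Sxx*Syy) = 34.333333 / 204.862013 ≈ 0.167592

0.1676


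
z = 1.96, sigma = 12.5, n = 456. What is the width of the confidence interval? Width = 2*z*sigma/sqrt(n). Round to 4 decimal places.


width = 2*z*sigma/sqrt(n)
2*z*sigma = 2 * 1.96 * 12.5 = 49
sqrt(456) ≈ 21.354157
width = 49 / 21.354157 ≈ 2.294635

2.2946


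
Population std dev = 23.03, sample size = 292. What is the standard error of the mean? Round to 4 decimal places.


SE = sigma / sqrt(n)
sqrt(292) ≈ 17.088007
SE = 23.03 / 17.088007 ≈ 1.347729

1.3477


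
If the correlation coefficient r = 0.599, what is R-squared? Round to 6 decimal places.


R^2 = r^2 = (0.599)^2 = 0.358801

0.358801


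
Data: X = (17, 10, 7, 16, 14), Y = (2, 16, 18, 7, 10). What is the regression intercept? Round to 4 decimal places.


a = ybar - b*xbar, where b = sum((xi-xbar)(yi-ybar)) / sum((xi-xbar)^2)
n = 5, xbar = 64/5 = 12.8, ybar = 53/5 = 10.6
Sxy = sum((xi-xbar)(yi-ybar)) = -106.4
Sxx = sum((xi-xbar)^2) = 70.8
b = Sxy / Sxx = -266/177 ≈ -1.502825
a = 10.6 - (-1.502825) * 12.8 = 5281/177 ≈ 29.836158

29.8362


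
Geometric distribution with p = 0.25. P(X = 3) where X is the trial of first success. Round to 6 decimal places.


P = (1-p)^(k-1) * p
(1-p)^(k-1) = 0.75^2 = 0.5625
P = 0.5625 * 0.25 = 0.140625

0.140625


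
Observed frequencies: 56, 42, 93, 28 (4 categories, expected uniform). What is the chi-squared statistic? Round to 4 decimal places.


chi2 = sum((O-E)^2/E), E = total/4
total = 219, E = 219/4 = 54.75
(56 - 54.75)^2 / 54.75 = 1.5625 / 54.75 = 25/876 ≈ 0.028539
(42 - 54.75)^2 / 54.75 = 162.5625 / 54.75 = 867/292 ≈ 2.969178
(93 - 54.75)^2 / 54.75 = 1463.0625 / 54.75 = 7803/292 ≈ 26.722603
(28 - 54.75)^2 / 54.75 = 715.5625 / 54.75 = 11449/876 ≈ 13.069635
chi2 = 9371/219 ≈ 42.789954

42.7900


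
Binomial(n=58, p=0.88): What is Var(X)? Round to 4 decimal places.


Var = n*p*(1-p) = 58 * 0.88 * 0.12 = 6.1248

6.1248


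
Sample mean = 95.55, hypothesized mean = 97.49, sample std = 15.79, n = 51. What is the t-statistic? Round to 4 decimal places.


t = (xbar - mu0) / (s/sqrt(n))
xbar - mu0 = 95.55 - 97.49 = -1.94
sqrt(51) ≈ 7.14142843
s/sqrt(n) = 15.79 / 7.14142843 ≈ 2.21104225
t = -1.94 / 2.21104225 ≈ -0.877414

-0.8774


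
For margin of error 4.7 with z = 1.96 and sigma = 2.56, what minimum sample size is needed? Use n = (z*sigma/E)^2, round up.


z*sigma/E = 1.96 * 2.56 / 4.7 = 6272/5875 ≈ 1.067574
(z*sigma/E)^2 ≈ 1.139715
round up: n = 2

2


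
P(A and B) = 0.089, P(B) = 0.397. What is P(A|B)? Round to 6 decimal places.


P(A|B) = P(A and B) / P(B) = 0.089 / 0.397 = 89/397 ≈ 0.22418136

0.224181


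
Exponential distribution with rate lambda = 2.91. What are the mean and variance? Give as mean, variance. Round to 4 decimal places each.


mean = 1/lam, var = 1/lam^2
mean = 1 / 2.91 = 100/291 ≈ 0.343643
lam^2 = 2.91^2 = 8.4681
var = 1 / 8.4681 ≈ 0.118090

0.3436, 0.1181


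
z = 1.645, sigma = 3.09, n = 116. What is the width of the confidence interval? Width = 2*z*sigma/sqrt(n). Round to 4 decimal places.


width = 2*z*sigma/sqrt(n)
2*z*sigma = 2 * 1.645 * 3.09 = 10.1661
sqrt(116) ≈ 10.770330
width = 10.1661 / 10.770330 ≈ 0.943899

0.9439


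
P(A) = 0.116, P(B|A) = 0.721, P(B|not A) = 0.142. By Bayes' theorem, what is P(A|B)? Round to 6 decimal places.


P(A|B) = P(B|A)*P(A) / P(B), P(B) = P(B|A)*P(A) + P(B|not A)*P(not A)
P(B|A)*P(A) = 0.721 * 0.116 = 0.083636
P(B|not A)*P(not A) = 0.142 * 0.884 = 0.125528
P(B) = 0.083636 + 0.125528 = 0.209164
P(A|B) = 0.083636 / 0.209164 ≈ 0.39985848

0.399858


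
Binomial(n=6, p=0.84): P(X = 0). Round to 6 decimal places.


P = C(n,k) * p^k * (1-p)^(n-k)
C(6,0) = 1
p^k = 0.84^0 = 1
(1-p)^(n-k) = 0.16^6 ≈ 0.00001677722
P = 1 * 1 * 0.00001677722 ≈ 0.000017

0.000017


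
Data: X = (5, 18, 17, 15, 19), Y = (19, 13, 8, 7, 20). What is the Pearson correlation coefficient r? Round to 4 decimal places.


r = sum((xi-xbar)(yi-ybar)) / sqrt(sum((xi-xbar)^2) * sum((yi-ybar)^2))
n = 5, xbar = 74/5 = 14.8, ybar = 67/5 = 13.4
Sxy = sum((xi-xbar)(yi-ybar)) = -41.6
Sxx = sum((xi-xbar)^2) = 128.8
Syy = sum((yi-ybar)^2) = 145.2
sqrt(Sxx*Syy) ≈ 136.754378
r = Sxy / sqrt(Sxx*Syy) = -41.6 / 136.754378 ≈ -0.304195

-0.3042


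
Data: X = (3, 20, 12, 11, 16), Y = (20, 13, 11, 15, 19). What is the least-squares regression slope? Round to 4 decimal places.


b = sum((xi-xbar)(yi-ybar)) / sum((xi-xbar)^2)
n = 5, xbar = 62/5 = 12.4, ybar = 78/5 = 15.6
Sxy = sum((xi-xbar)(yi-ybar)) = -46.2
Sxx = sum((xi-xbar)^2) = 161.2
b = Sxy / Sxx = -231/806 ≈ -0.286600

-0.2866


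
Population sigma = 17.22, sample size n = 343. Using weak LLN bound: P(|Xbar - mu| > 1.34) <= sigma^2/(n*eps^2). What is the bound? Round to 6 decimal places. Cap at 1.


bound = min(1, sigma^2/(n*eps^2))
sigma^2 = 17.22^2 = 296.5284
n*eps^2 = 343 * 1.34^2 = 343 * 1.7956 = 615.8908
sigma^2/(n*eps^2) = 296.5284 / 615.8908 ≈ 0.48146262

0.481463


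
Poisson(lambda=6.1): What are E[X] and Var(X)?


E[X] = Var(X) = lambda = 6.1

6.1, 6.1


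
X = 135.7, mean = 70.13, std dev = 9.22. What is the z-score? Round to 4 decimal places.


z = (X - mu) / sigma
X - mu = 135.7 - 70.13 = 65.57
z = 65.57 / 9.22 = 6557/922 ≈ 7.111714

7.1117


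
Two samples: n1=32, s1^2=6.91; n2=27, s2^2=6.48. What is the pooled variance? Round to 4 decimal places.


sp^2 = ((n1-1)*s1^2 + (n2-1)*s2^2)/(n1+n2-2)
(n1-1)*s1^2 = 31 * 6.91 = 214.21
(n2-1)*s2^2 = 26 * 6.48 = 168.48
numerator = 214.21 + 168.48 = 382.69
n1+n2-2 = 57
sp^2 = 382.69 / 57 = 38269/5700 ≈ 6.713860

6.7139


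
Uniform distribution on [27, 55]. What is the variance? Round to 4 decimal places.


Var = (b-a)^2 / 12
(b-a)^2 = (55 - 27)^2 = 784
Var = 784/12 ≈ 65.333333

65.3333


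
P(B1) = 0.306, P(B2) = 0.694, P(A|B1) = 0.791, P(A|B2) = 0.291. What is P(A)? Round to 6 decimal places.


P(A) = P(A|B1)*P(B1) + P(A|B2)*P(B2)
P(A|B1)*P(B1) = 0.791 * 0.306 = 0.242046
P(A|B2)*P(B2) = 0.291 * 0.694 = 0.201954
P(A) = 0.242046 + 0.201954 = 0.444

0.444000


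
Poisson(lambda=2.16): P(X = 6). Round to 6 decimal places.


P = e^(-lam) * lam^k / k!
e^(-2.16) ≈ 0.1153251
lam^k = 2.16^6 ≈ 101.559957
k! = 6! = 720
P = 0.1153251 * 101.559957 / 720 ≈ 0.016267

0.016267


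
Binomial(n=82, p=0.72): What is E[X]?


E[X] = n*p = 82 * 0.72 = 59.04

59.04


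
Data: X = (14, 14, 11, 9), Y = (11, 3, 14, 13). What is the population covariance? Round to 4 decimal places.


Cov = (1/n)*sum((xi-xbar)(yi-ybar))
n = 4, xbar = 48/4 = 12, ybar = 41/4 = 10.25
sum((xi-xbar)(yi-ybar)) = -25
Cov = -25 / 4 = -6.25

-6.2500


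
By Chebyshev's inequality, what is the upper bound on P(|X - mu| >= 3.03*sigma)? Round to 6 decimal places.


P <= 1/k^2
k^2 = 3.03^2 = 9.1809
1/k^2 = 1 / 9.1809 ≈ 0.10892178

0.108922


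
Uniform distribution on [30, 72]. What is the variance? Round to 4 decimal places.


Var = (b-a)^2 / 12
(b-a)^2 = (72 - 30)^2 = 1764
Var = 1764/12 = 147

147.0000


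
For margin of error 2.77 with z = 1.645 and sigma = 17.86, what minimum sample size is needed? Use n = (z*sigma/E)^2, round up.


z*sigma/E = 1.645 * 17.86 / 2.77 ≈ 10.606390
(z*sigma/E)^2 ≈ 112.495507
round up: n = 113

113


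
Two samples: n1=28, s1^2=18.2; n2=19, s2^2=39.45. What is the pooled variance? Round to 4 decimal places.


sp^2 = ((n1-1)*s1^2 + (n2-1)*s2^2)/(n1+n2-2)
(n1-1)*s1^2 = 27 * 18.2 = 491.4
(n2-1)*s2^2 = 18 * 39.45 = 710.1
numerator = 491.4 + 710.1 = 1201.5
n1+n2-2 = 45
sp^2 = 1201.5 / 45 = 26.7

26.7000


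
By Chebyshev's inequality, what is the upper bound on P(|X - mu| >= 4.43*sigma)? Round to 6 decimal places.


P <= 1/k^2
k^2 = 4.43^2 = 19.6249
1/k^2 = 1 / 19.6249 ≈ 0.05095567

0.050956


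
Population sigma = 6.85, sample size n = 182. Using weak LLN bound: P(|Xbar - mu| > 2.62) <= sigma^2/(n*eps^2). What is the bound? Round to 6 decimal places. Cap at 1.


bound = min(1, sigma^2/(n*eps^2))
sigma^2 = 6.85^2 = 46.9225
n*eps^2 = 182 * 2.62^2 = 182 * 6.8644 = 1249.3208
sigma^2/(n*eps^2) = 46.9225 / 1249.3208 ≈ 0.03755841

0.037558


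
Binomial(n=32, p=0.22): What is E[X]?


E[X] = n*p = 32 * 0.22 = 7.04

7.04


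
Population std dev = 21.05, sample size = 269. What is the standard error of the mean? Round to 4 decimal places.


SE = sigma / sqrt(n)
sqrt(269) ≈ 16.401219
SE = 21.05 / 16.401219 ≈ 1.283441

1.2834


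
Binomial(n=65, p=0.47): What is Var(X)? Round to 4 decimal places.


Var = n*p*(1-p) = 65 * 0.47 * 0.53 = 16.1915

16.1915


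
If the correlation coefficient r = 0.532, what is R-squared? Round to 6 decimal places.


R^2 = r^2 = (0.532)^2 = 0.283024

0.283024


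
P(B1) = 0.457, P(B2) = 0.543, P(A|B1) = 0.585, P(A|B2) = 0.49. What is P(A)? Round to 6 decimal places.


P(A) = P(A|B1)*P(B1) + P(A|B2)*P(B2)
P(A|B1)*P(B1) = 0.585 * 0.457 = 0.267345
P(A|B2)*P(B2) = 0.49 * 0.543 = 0.26607
P(A) = 0.267345 + 0.26607 = 0.533415

0.533415


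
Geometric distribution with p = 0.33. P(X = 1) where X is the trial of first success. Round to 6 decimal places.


P = (1-p)^(k-1) * p
(1-p)^(k-1) = 0.67^0 = 1
P = 1 * 0.33 = 0.33

0.330000


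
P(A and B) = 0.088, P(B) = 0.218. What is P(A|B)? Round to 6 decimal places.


P(A|B) = P(A and B) / P(B) = 0.088 / 0.218 = 44/109 ≈ 0.40366972

0.403670


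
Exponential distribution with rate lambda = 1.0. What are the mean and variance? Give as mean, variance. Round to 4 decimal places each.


mean = 1/lam, var = 1/lam^2
mean = 1 / 1.0 = 1
lam^2 = 1.0^2 = 1
var = 1 / 1 = 1

1.0000, 1.0000


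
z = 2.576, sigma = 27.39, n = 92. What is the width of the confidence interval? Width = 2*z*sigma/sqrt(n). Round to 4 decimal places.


width = 2*z*sigma/sqrt(n)
2*z*sigma = 2 * 2.576 * 27.39 = 141.11328
sqrt(92) ≈ 9.591663
width = 141.11328 / 9.591663 ≈ 14.712076

14.7121


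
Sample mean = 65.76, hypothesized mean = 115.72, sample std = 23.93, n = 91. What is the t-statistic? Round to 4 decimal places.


t = (xbar - mu0) / (s/sqrt(n))
xbar - mu0 = 65.76 - 115.72 = -49.96
sqrt(91) ≈ 9.53939201
s/sqrt(n) = 23.93 / 9.53939201 ≈ 2.50854561
t = -49.96 / 2.50854561 ≈ -19.915922

-19.9159


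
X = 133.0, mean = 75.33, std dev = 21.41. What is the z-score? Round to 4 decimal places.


z = (X - mu) / sigma
X - mu = 133.0 - 75.33 = 57.67
z = 57.67 / 21.41 = 5767/2141 ≈ 2.693601

2.6936


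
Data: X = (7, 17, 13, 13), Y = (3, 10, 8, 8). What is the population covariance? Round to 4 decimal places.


Cov = (1/n)*sum((xi-xbar)(yi-ybar))
n = 4, xbar = 50/4 = 12.5, ybar = 29/4 = 7.25
sum((xi-xbar)(yi-ybar)) = 36.5
Cov = 36.5 / 4 = 9.125

9.1250


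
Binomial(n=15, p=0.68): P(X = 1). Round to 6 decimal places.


P = C(n,k) * p^k * (1-p)^(n-k)
C(15,1) = 15
p^k = 0.68^1 = 0.68
(1-p)^(n-k) = 0.32^14 ≈ 0.0000001180592
P = 15 * 0.68 * 0.0000001180592 ≈ 0.000001

0.000001


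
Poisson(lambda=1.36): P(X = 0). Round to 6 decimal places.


P = e^(-lam) * lam^k / k!
e^(-1.36) ≈ 0.2566608
lam^k = 1.36^0 = 1
k! = 0! = 1
P = 0.2566608 * 1 / 1 ≈ 0.256661

0.256661


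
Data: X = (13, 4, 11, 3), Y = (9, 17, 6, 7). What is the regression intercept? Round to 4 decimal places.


a = ybar - b*xbar, where b = sum((xi-xbar)(yi-ybar)) / sum((xi-xbar)^2)
n = 4, xbar = 31/4 = 7.75, ybar = 39/4 = 9.75
Sxy = sum((xi-xbar)(yi-ybar)) = -30.25
Sxx = sum((xi-xbar)^2) = 74.75
b = Sxy / Sxx = -121/299 ≈ -0.404682
a = 9.75 - (-0.404682) * 7.75 = 3853/299 ≈ 12.886288

12.8863


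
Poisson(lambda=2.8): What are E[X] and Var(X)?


E[X] = Var(X) = lambda = 2.8

2.8, 2.8


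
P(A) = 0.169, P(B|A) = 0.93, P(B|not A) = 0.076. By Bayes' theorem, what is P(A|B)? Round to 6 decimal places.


P(A|B) = P(B|A)*P(A) / P(B), P(B) = P(B|A)*P(A) + P(B|not A)*P(not A)
P(B|A)*P(A) = 0.93 * 0.169 = 0.15717
P(B|not A)*P(not A) = 0.076 * 0.831 = 0.063156
P(B) = 0.15717 + 0.063156 = 0.220326
P(A|B) = 0.15717 / 0.220326 ≈ 0.71335203

0.713352


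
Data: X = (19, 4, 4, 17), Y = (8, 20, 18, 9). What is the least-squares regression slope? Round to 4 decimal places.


b = sum((xi-xbar)(yi-ybar)) / sum((xi-xbar)^2)
n = 4, xbar = 44/4 = 11, ybar = 55/4 = 13.75
Sxy = sum((xi-xbar)(yi-ybar)) = -148
Sxx = sum((xi-xbar)^2) = 198
b = Sxy / Sxx = -74/99 ≈ -0.747475

-0.7475


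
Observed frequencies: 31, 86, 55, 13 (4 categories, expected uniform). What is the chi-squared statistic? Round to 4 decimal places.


chi2 = sum((O-E)^2/E), E = total/4
total = 185, E = 185/4 = 46.25
(31 - 46.25)^2 / 46.25 = 232.5625 / 46.25 = 3721/740 ≈ 5.028378
(86 - 46.25)^2 / 46.25 = 1580.0625 / 46.25 = 25281/740 ≈ 34.163514
(55 - 46.25)^2 / 46.25 = 76.5625 / 46.25 = 245/148 ≈ 1.655405
(13 - 46.25)^2 / 46.25 = 1105.5625 / 46.25 = 17689/740 ≈ 23.904054
chi2 = 11979/185 ≈ 64.751351

64.7514


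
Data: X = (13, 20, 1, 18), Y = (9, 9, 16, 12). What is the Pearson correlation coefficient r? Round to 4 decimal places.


r = sum((xi-xbar)(yi-ybar)) / sqrt(sum((xi-xbar)^2) * sum((yi-ybar)^2))
n = 4, xbar = 52/4 = 13, ybar = 46/4 = 11.5
Sxy = sum((xi-xbar)(yi-ybar)) = -69
Sxx = sum((xi-xbar)^2) = 218
Syy = sum((yi-ybar)^2) = 33
sqrt(Sxx*Syy) ≈ 84.817451
r = Sxy / sqrt(Sxx*Syy) = -69 / 84.817451 ≈ -0.813512

-0.8135


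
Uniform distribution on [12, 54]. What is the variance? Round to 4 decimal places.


Var = (b-a)^2 / 12
(b-a)^2 = (54 - 12)^2 = 1764
Var = 1764/12 = 147

147.0000


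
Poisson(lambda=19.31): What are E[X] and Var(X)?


E[X] = Var(X) = lambda = 19.31

19.31, 19.31


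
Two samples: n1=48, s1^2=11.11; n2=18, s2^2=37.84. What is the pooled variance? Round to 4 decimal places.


sp^2 = ((n1-1)*s1^2 + (n2-1)*s2^2)/(n1+n2-2)
(n1-1)*s1^2 = 47 * 11.11 = 522.17
(n2-1)*s2^2 = 17 * 37.84 = 643.28
numerator = 522.17 + 643.28 = 1165.45
n1+n2-2 = 64
sp^2 = 1165.45 / 64 = 23309/1280 ≈ 18.210156

18.2102


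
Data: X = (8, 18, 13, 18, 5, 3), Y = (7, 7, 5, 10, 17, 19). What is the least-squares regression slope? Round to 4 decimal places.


b = sum((xi-xbar)(yi-ybar)) / sum((xi-xbar)^2)
n = 6, xbar = 65/6 ≈ 10.833333, ybar = 65/6 ≈ 10.833333
Sxy = sum((xi-xbar)(yi-ybar)) = -811/6 ≈ -135.166667
Sxx = sum((xi-xbar)^2) = 1265/6 ≈ 210.833333
b = Sxy / Sxx = -811/1265 ≈ -0.641107

-0.6411


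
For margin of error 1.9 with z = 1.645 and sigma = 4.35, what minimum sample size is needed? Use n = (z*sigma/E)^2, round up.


z*sigma/E = 1.645 * 4.35 / 1.9 = 28623/7600 ≈ 3.766184
(z*sigma/E)^2 ≈ 14.184144
round up: n = 15

15


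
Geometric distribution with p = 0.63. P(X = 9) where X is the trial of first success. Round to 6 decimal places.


P = (1-p)^(k-1) * p
(1-p)^(k-1) = 0.37^8 ≈ 0.0003512479
P = 0.0003512479 * 0.63 ≈ 0.0002212862

0.000221


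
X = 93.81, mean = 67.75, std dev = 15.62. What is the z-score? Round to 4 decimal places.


z = (X - mu) / sigma
X - mu = 93.81 - 67.75 = 26.06
z = 26.06 / 15.62 = 1303/781 ≈ 1.668374

1.6684


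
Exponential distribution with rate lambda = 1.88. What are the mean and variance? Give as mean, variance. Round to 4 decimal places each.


mean = 1/lam, var = 1/lam^2
mean = 1 / 1.88 = 25/47 ≈ 0.531915
lam^2 = 1.88^2 = 3.5344
var = 1 / 3.5344 = 625/2209 ≈ 0.282933

0.5319, 0.2829


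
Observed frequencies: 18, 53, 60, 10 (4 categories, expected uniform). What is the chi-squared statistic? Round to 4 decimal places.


chi2 = sum((O-E)^2/E), E = total/4
total = 141, E = 141/4 = 35.25
(18 - 35.25)^2 / 35.25 = 297.5625 / 35.25 = 1587/188 ≈ 8.441489
(53 - 35.25)^2 / 35.25 = 315.0625 / 35.25 = 5041/564 ≈ 8.937943
(60 - 35.25)^2 / 35.25 = 612.5625 / 35.25 = 3267/188 ≈ 17.377660
(10 - 35.25)^2 / 35.25 = 637.5625 / 35.25 = 10201/564 ≈ 18.086879
chi2 = 7451/141 ≈ 52.843972

52.8440


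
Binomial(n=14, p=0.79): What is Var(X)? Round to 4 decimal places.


Var = n*p*(1-p) = 14 * 0.79 * 0.21 = 2.3226

2.3226


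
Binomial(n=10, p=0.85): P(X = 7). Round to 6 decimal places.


P = C(n,k) * p^k * (1-p)^(n-k)
C(10,7) = 120
p^k = 0.85^7 ≈ 0.3205771
(1-p)^(n-k) = 0.15^3 = 0.003375
P = 120 * 0.3205771 * 0.003375 ≈ 0.129834

0.129834


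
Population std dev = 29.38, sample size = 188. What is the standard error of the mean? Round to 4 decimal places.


SE = sigma / sqrt(n)
sqrt(188) ≈ 13.711309
SE = 29.38 / 13.711309 ≈ 2.142757

2.1428


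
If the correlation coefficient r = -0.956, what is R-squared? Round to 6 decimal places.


R^2 = r^2 = (-0.956)^2 = 0.913936

0.913936


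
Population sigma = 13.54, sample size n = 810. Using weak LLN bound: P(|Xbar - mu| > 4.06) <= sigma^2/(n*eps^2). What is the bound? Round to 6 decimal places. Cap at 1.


bound = min(1, sigma^2/(n*eps^2))
sigma^2 = 13.54^2 = 183.3316
n*eps^2 = 810 * 4.06^2 = 810 * 16.4836 = 13351.716
sigma^2/(n*eps^2) = 183.3316 / 13351.716 ≈ 0.01373094

0.013731


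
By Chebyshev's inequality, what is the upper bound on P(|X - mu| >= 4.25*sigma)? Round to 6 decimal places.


P <= 1/k^2
k^2 = 4.25^2 = 18.0625
1/k^2 = 1 / 18.0625 = 16/289 ≈ 0.05536332

0.055363


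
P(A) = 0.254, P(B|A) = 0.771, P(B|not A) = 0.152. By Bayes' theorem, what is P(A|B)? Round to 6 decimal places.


P(A|B) = P(B|A)*P(A) / P(B), P(B) = P(B|A)*P(A) + P(B|not A)*P(not A)
P(B|A)*P(A) = 0.771 * 0.254 = 0.195834
P(B|not A)*P(not A) = 0.152 * 0.746 = 0.113392
P(B) = 0.195834 + 0.113392 = 0.309226
P(A|B) = 0.195834 / 0.309226 ≈ 0.63330380

0.633304


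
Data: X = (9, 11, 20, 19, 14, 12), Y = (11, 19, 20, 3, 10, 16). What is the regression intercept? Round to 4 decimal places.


a = ybar - b*xbar, where b = sum((xi-xbar)(yi-ybar)) / sum((xi-xbar)^2)
n = 6, xbar = 85/6 ≈ 14.166667, ybar = 79/6 ≈ 13.166667
Sxy = sum((xi-xbar)(yi-ybar)) = -133/6 ≈ -22.166667
Sxx = sum((xi-xbar)^2) = 593/6 ≈ 98.833333
b = Sxy / Sxx = -133/593 ≈ -0.224283
a = 13.166667 - (-0.224283) * 14.166667 = 9692/593 ≈ 16.344013

16.3440


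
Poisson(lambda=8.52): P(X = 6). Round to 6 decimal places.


P = e^(-lam) * lam^k / k!
e^(-8.52) ≈ 0.0001994394
lam^k = 8.52^6 ≈ 382505.398184
k! = 6! = 720
P = 0.0001994394 * 382505.398184 / 720 ≈ 0.105954

0.105954


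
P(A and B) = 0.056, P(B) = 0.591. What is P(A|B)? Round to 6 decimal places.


P(A|B) = P(A and B) / P(B) = 0.056 / 0.591 = 56/591 ≈ 0.09475465

0.094755


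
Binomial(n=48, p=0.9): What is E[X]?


E[X] = n*p = 48 * 0.9 = 43.2

43.2


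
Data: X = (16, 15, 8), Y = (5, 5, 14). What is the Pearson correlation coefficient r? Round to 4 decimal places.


r = sum((xi-xbar)(yi-ybar)) / sqrt(sum((xi-xbar)^2) * sum((yi-ybar)^2))
n = 3, xbar = 39/3 = 13, ybar = 24/3 = 8
Sxy = sum((xi-xbar)(yi-ybar)) = -45
Sxx = sum((xi-xbar)^2) = 38
Syy = sum((yi-ybar)^2) = 54
sqrt(Sxx*Syy) ≈ 45.299007
r = Sxy / sqrt(Sxx*Syy) = -45 / 45.299007 ≈ -0.993399

-0.9934


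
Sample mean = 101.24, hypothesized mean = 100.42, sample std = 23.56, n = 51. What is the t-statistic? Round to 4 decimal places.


t = (xbar - mu0) / (s/sqrt(n))
xbar - mu0 = 101.24 - 100.42 = 0.82
sqrt(51) ≈ 7.14142843
s/sqrt(n) = 23.56 / 7.14142843 ≈ 3.29905988
t = 0.82 / 3.29905988 ≈ 0.248556

0.2486


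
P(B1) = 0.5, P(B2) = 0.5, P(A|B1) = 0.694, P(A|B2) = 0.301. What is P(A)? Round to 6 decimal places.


P(A) = P(A|B1)*P(B1) + P(A|B2)*P(B2)
P(A|B1)*P(B1) = 0.694 * 0.5 = 0.347
P(A|B2)*P(B2) = 0.301 * 0.5 = 0.1505
P(A) = 0.347 + 0.1505 = 0.4975

0.497500


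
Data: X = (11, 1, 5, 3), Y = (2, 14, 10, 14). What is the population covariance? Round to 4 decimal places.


Cov = (1/n)*sum((xi-xbar)(yi-ybar))
n = 4, xbar = 20/4 = 5, ybar = 40/4 = 10
sum((xi-xbar)(yi-ybar)) = -72
Cov = -72 / 4 = -18

-18.0000


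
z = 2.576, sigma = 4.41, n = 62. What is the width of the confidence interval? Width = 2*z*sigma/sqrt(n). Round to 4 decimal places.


width = 2*z*sigma/sqrt(n)
2*z*sigma = 2 * 2.576 * 4.41 = 22.72032
sqrt(62) ≈ 7.874008
width = 22.72032 / 7.874008 ≈ 2.885484

2.8855


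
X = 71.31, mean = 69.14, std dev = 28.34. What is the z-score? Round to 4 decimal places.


z = (X - mu) / sigma
X - mu = 71.31 - 69.14 = 2.17
z = 2.17 / 28.34 = 217/2834 ≈ 0.076570

0.0766


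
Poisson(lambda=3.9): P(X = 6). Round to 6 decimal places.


P = e^(-lam) * lam^k / k!
e^(-3.9) ≈ 0.02024191
lam^k = 3.9^6 = 3518.743761
k! = 6! = 720
P = 0.02024191 * 3518.743761 / 720 ≈ 0.098925

0.098925


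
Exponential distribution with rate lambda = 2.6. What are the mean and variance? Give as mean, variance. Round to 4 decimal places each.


mean = 1/lam, var = 1/lam^2
mean = 1 / 2.6 = 5/13 ≈ 0.384615
lam^2 = 2.6^2 = 6.76
var = 1 / 6.76 = 25/169 ≈ 0.147929

0.3846, 0.1479


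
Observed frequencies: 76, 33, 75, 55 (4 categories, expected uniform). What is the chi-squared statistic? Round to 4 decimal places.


chi2 = sum((O-E)^2/E), E = total/4
total = 239, E = 239/4 = 59.75
(76 - 59.75)^2 / 59.75 = 264.0625 / 59.75 = 4225/956 ≈ 4.419456
(33 - 59.75)^2 / 59.75 = 715.5625 / 59.75 = 11449/956 ≈ 11.975941
(75 - 59.75)^2 / 59.75 = 232.5625 / 59.75 = 3721/956 ≈ 3.892259
(55 - 59.75)^2 / 59.75 = 22.5625 / 59.75 = 361/956 ≈ 0.377615
chi2 = 4939/239 ≈ 20.665272

20.6653


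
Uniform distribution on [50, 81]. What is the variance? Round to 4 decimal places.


Var = (b-a)^2 / 12
(b-a)^2 = (81 - 50)^2 = 961
Var = 961/12 ≈ 80.083333

80.0833


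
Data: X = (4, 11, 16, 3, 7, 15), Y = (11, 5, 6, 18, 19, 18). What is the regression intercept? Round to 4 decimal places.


a = ybar - b*xbar, where b = sum((xi-xbar)(yi-ybar)) / sum((xi-xbar)^2)
n = 6, xbar = 56/6 = 28/3 ≈ 9.333333, ybar = 77/6 ≈ 12.833333
Sxy = sum((xi-xbar)(yi-ybar)) = -200/3 ≈ -66.666667
Sxx = sum((xi-xbar)^2) = 460/3 ≈ 153.333333
b = Sxy / Sxx = -10/23 ≈ -0.434783
a = 12.833333 - (-0.434783) * 9.333333 = 777/46 ≈ 16.891304

16.8913


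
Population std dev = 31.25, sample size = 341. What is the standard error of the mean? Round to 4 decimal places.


SE = sigma / sqrt(n)
sqrt(341) ≈ 18.466185
SE = 31.25 / 18.466185 ≈ 1.692282

1.6923


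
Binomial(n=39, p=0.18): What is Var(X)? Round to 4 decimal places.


Var = n*p*(1-p) = 39 * 0.18 * 0.82 = 5.7564

5.7564


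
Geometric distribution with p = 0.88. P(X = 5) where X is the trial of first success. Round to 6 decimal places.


P = (1-p)^(k-1) * p
(1-p)^(k-1) = 0.12^4 = 0.00020736
P = 0.00020736 * 0.88 = 0.0001824768

0.000182


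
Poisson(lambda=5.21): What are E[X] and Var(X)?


E[X] = Var(X) = lambda = 5.21

5.21, 5.21


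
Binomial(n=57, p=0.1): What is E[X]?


E[X] = n*p = 57 * 0.1 = 5.7

5.7


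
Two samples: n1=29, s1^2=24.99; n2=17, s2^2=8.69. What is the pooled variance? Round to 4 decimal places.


sp^2 = ((n1-1)*s1^2 + (n2-1)*s2^2)/(n1+n2-2)
(n1-1)*s1^2 = 28 * 24.99 = 699.72
(n2-1)*s2^2 = 16 * 8.69 = 139.04
numerator = 699.72 + 139.04 = 838.76
n1+n2-2 = 44
sp^2 = 838.76 / 44 = 20969/1100 ≈ 19.062727

19.0627


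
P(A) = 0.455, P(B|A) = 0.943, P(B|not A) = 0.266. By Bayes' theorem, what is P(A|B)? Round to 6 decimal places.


P(A|B) = P(B|A)*P(A) / P(B), P(B) = P(B|A)*P(A) + P(B|not A)*P(not A)
P(B|A)*P(A) = 0.943 * 0.455 = 0.429065
P(B|not A)*P(not A) = 0.266 * 0.545 = 0.14497
P(B) = 0.429065 + 0.14497 = 0.574035
P(A|B) = 0.429065 / 0.574035 ≈ 0.74745442

0.747454


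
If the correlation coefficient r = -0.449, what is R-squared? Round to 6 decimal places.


R^2 = r^2 = (-0.449)^2 = 0.201601

0.201601


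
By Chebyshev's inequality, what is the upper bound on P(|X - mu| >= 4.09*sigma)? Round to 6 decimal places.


P <= 1/k^2
k^2 = 4.09^2 = 16.7281
1/k^2 = 1 / 16.7281 ≈ 0.05977965

0.059780


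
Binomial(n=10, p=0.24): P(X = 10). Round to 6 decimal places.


P = C(n,k) * p^k * (1-p)^(n-k)
C(10,10) = 1
p^k = 0.24^10 ≈ 0.0000006340338
(1-p)^(n-k) = 0.76^0 = 1
P = 1 * 0.0000006340338 * 1 ≈ 0.000001

0.000001


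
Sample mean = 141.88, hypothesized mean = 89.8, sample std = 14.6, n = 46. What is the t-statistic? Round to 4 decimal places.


t = (xbar - mu0) / (s/sqrt(n))
xbar - mu0 = 141.88 - 89.8 = 52.08
sqrt(46) ≈ 6.78232998
s/sqrt(n) = 14.6 / 6.78232998 ≈ 2.15265256
t = 52.08 / 2.15265256 ≈ 24.193407

24.1934


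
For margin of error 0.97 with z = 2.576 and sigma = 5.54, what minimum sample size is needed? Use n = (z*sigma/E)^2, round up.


z*sigma/E = 2.576 * 5.54 / 0.97 ≈ 14.712412
(z*sigma/E)^2 ≈ 216.455078
round up: n = 217

217


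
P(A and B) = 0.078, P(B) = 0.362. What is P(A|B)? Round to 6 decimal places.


P(A|B) = P(A and B) / P(B) = 0.078 / 0.362 = 39/181 ≈ 0.21546961

0.215470


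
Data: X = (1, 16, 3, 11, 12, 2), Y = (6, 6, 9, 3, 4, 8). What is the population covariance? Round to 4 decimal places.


Cov = (1/n)*sum((xi-xbar)(yi-ybar))
n = 6, xbar = 45/6 = 7.5, ybar = 36/6 = 6
sum((xi-xbar)(yi-ybar)) = -44
Cov = -44 / 6 = -22/3 ≈ -7.333333

-7.3333


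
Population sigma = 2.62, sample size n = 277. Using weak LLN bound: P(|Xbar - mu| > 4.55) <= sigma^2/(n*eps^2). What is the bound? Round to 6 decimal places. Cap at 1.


bound = min(1, sigma^2/(n*eps^2))
sigma^2 = 2.62^2 = 6.8644
n*eps^2 = 277 * 4.55^2 = 277 * 20.7025 = 5734.5925
sigma^2/(n*eps^2) = 6.8644 / 5734.5925 ≈ 0.00119702

0.001197


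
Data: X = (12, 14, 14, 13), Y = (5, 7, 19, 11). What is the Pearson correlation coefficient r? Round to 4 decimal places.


r = sum((xi-xbar)(yi-ybar)) / sqrt(sum((xi-xbar)^2) * sum((yi-ybar)^2))
n = 4, xbar = 53/4 = 13.25, ybar = 42/4 = 10.5
Sxy = sum((xi-xbar)(yi-ybar)) = 10.5
Sxx = sum((xi-xbar)^2) = 2.75
Syy = sum((yi-ybar)^2) = 115
sqrt(Sxx*Syy) ≈ 17.783419
r = Sxy / sqrt(Sxx*Syy) = 10.5 / 17.783419 ≈ 0.590438

0.5904


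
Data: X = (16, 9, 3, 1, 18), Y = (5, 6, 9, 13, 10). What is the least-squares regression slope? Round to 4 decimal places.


b = sum((xi-xbar)(yi-ybar)) / sum((xi-xbar)^2)
n = 5, xbar = 47/5 = 9.4, ybar = 43/5 = 8.6
Sxy = sum((xi-xbar)(yi-ybar)) = -50.2
Sxx = sum((xi-xbar)^2) = 229.2
b = Sxy / Sxx = -251/1146 ≈ -0.219023

-0.2190


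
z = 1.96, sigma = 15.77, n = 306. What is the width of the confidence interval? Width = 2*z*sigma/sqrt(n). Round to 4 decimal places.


width = 2*z*sigma/sqrt(n)
2*z*sigma = 2 * 1.96 * 15.77 = 61.8184
sqrt(306) ≈ 17.492856
width = 61.8184 / 17.492856 ≈ 3.533923

3.5339


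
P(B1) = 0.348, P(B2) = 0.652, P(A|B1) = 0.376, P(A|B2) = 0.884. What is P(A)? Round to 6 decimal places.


P(A) = P(A|B1)*P(B1) + P(A|B2)*P(B2)
P(A|B1)*P(B1) = 0.376 * 0.348 = 0.130848
P(A|B2)*P(B2) = 0.884 * 0.652 = 0.576368
P(A) = 0.130848 + 0.576368 = 0.707216

0.707216


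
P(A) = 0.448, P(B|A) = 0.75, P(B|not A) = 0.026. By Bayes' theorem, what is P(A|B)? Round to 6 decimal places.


P(A|B) = P(B|A)*P(A) / P(B), P(B) = P(B|A)*P(A) + P(B|not A)*P(not A)
P(B|A)*P(A) = 0.75 * 0.448 = 0.336
P(B|not A)*P(not A) = 0.026 * 0.552 = 0.014352
P(B) = 0.336 + 0.014352 = 0.350352
P(A|B) = 0.336 / 0.350352 = 7000/7299 ≈ 0.95903548

0.959035


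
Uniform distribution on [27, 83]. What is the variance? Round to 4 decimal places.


Var = (b-a)^2 / 12
(b-a)^2 = (83 - 27)^2 = 3136
Var = 3136/12 ≈ 261.333333

261.3333


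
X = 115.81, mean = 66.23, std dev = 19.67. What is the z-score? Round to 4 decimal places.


z = (X - mu) / sigma
X - mu = 115.81 - 66.23 = 49.58
z = 49.58 / 19.67 = 4958/1967 ≈ 2.520590

2.5206


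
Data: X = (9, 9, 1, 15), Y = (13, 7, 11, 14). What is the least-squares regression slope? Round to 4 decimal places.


b = sum((xi-xbar)(yi-ybar)) / sum((xi-xbar)^2)
n = 4, xbar = 34/4 = 8.5, ybar = 45/4 = 11.25
Sxy = sum((xi-xbar)(yi-ybar)) = 18.5
Sxx = sum((xi-xbar)^2) = 99
b = Sxy / Sxx = 37/198 ≈ 0.186869

0.1869


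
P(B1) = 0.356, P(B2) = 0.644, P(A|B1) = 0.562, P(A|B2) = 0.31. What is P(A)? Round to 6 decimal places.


P(A) = P(A|B1)*P(B1) + P(A|B2)*P(B2)
P(A|B1)*P(B1) = 0.562 * 0.356 = 0.200072
P(A|B2)*P(B2) = 0.31 * 0.644 = 0.19964
P(A) = 0.200072 + 0.19964 = 0.399712

0.399712


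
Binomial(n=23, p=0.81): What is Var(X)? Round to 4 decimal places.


Var = n*p*(1-p) = 23 * 0.81 * 0.19 = 3.5397

3.5397


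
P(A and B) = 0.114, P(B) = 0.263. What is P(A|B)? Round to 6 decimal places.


P(A|B) = P(A and B) / P(B) = 0.114 / 0.263 = 114/263 ≈ 0.43346008

0.433460


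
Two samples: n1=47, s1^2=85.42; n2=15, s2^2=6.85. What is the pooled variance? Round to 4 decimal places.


sp^2 = ((n1-1)*s1^2 + (n2-1)*s2^2)/(n1+n2-2)
(n1-1)*s1^2 = 46 * 85.42 = 3929.32
(n2-1)*s2^2 = 14 * 6.85 = 95.9
numerator = 3929.32 + 95.9 = 4025.22
n1+n2-2 = 60
sp^2 = 4025.22 / 60 = 67.087

67.0870


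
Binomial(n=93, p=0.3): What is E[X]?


E[X] = n*p = 93 * 0.3 = 27.9

27.9


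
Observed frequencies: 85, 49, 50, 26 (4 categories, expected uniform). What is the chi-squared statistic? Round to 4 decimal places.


chi2 = sum((O-E)^2/E), E = total/4
total = 210, E = 210/4 = 52.5
(85 - 52.5)^2 / 52.5 = 1056.25 / 52.5 = 845/42 ≈ 20.119048
(49 - 52.5)^2 / 52.5 = 12.25 / 52.5 = 7/30 ≈ 0.233333
(50 - 52.5)^2 / 52.5 = 6.25 / 52.5 = 5/42 ≈ 0.119048
(26 - 52.5)^2 / 52.5 = 702.25 / 52.5 = 2809/210 ≈ 13.376190
chi2 = 3554/105 ≈ 33.847619

33.8476


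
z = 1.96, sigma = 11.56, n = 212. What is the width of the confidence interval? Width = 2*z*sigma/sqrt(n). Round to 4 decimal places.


width = 2*z*sigma/sqrt(n)
2*z*sigma = 2 * 1.96 * 11.56 = 45.3152
sqrt(212) ≈ 14.560220
width = 45.3152 / 14.560220 ≈ 3.112261

3.1123


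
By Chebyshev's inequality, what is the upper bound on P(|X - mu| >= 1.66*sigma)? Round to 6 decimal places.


P <= 1/k^2
k^2 = 1.66^2 = 2.7556
1/k^2 = 1 / 2.7556 = 2500/6889 ≈ 0.36289737

0.362897


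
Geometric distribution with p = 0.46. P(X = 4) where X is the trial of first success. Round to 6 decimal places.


P = (1-p)^(k-1) * p
(1-p)^(k-1) = 0.54^3 = 0.157464
P = 0.157464 * 0.46 = 0.07243344

0.072433


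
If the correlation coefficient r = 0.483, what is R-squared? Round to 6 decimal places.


R^2 = r^2 = (0.483)^2 = 0.233289

0.233289


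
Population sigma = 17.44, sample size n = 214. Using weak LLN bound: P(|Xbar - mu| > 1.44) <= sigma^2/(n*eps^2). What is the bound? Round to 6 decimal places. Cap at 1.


bound = min(1, sigma^2/(n*eps^2))
sigma^2 = 17.44^2 = 304.1536
n*eps^2 = 214 * 1.44^2 = 214 * 2.0736 = 443.7504
sigma^2/(n*eps^2) = 304.1536 / 443.7504 ≈ 0.68541595

0.685416


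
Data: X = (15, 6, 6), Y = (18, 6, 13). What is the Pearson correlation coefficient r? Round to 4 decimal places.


r = sum((xi-xbar)(yi-ybar)) / sqrt(sum((xi-xbar)^2) * sum((yi-ybar)^2))
n = 3, xbar = 27/3 = 9, ybar = 37/3 ≈ 12.333333
Sxy = sum((xi-xbar)(yi-ybar)) = 51
Sxx = sum((xi-xbar)^2) = 54
Syy = sum((yi-ybar)^2) = 218/3 ≈ 72.666667
sqrt(Sxx*Syy) ≈ 62.641839
r = Sxy / sqrt(Sxx*Syy) = 51 / 62.641839 ≈ 0.814152

0.8142


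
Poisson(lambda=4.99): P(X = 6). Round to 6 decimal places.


P = e^(-lam) * lam^k / k!
e^(-4.99) ≈ 0.006805664
lam^k = 4.99^6 ≈ 15438.435004
k! = 6! = 720
P = 0.006805664 * 15438.435004 / 720 ≈ 0.145929

0.145929


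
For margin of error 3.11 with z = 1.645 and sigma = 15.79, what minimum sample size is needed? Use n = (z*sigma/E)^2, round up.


z*sigma/E = 1.645 * 15.79 / 3.11 ≈ 8.351945
(z*sigma/E)^2 ≈ 69.754991
round up: n = 70

70


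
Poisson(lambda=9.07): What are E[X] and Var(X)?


E[X] = Var(X) = lambda = 9.07

9.07, 9.07


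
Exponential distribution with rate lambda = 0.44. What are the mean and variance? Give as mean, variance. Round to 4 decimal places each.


mean = 1/lam, var = 1/lam^2
mean = 1 / 0.44 = 25/11 ≈ 2.272727
lam^2 = 0.44^2 = 0.1936
var = 1 / 0.1936 = 625/121 ≈ 5.165289

2.2727, 5.1653


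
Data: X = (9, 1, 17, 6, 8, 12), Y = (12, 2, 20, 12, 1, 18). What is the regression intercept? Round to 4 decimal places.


a = ybar - b*xbar, where b = sum((xi-xbar)(yi-ybar)) / sum((xi-xbar)^2)
n = 6, xbar = 53/6 ≈ 8.833333, ybar = 65/6 ≈ 10.833333
Sxy = sum((xi-xbar)(yi-ybar)) = 1031/6 ≈ 171.833333
Sxx = sum((xi-xbar)^2) = 881/6 ≈ 146.833333
b = Sxy / Sxx = 1031/881 ≈ 1.170261
a = 10.833333 - 1.170261 * 8.833333 = 437/881 ≈ 0.496027

0.4960


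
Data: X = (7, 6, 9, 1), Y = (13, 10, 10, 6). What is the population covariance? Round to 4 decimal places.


Cov = (1/n)*sum((xi-xbar)(yi-ybar))
n = 4, xbar = 23/4 = 5.75, ybar = 39/4 = 9.75
sum((xi-xbar)(yi-ybar)) = 22.75
Cov = 22.75 / 4 = 5.6875

5.6875


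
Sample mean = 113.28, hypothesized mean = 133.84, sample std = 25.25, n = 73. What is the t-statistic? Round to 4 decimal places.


t = (xbar - mu0) / (s/sqrt(n))
xbar - mu0 = 113.28 - 133.84 = -20.56
sqrt(73) ≈ 8.54400375
s/sqrt(n) = 25.25 / 8.54400375 ≈ 2.95528897
t = -20.56 / 2.95528897 ≈ -6.957018

-6.9570


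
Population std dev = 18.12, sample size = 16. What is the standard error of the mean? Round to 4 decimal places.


SE = sigma / sqrt(n)
sqrt(16) = 4
SE = 18.12 / 4 = 4.53

4.5300


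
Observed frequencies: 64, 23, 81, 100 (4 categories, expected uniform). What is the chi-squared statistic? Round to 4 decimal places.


chi2 = sum((O-E)^2/E), E = total/4
total = 268, E = 268/4 = 67
(64 - 67)^2 / 67 = 9 / 67 = 9/67 ≈ 0.134328
(23 - 67)^2 / 67 = 1936 / 67 = 1936/67 ≈ 28.895522
(81 - 67)^2 / 67 = 196 / 67 = 196/67 ≈ 2.925373
(100 - 67)^2 / 67 = 1089 / 67 = 1089/67 ≈ 16.253731
chi2 = 3230/67 ≈ 48.208955

48.2090


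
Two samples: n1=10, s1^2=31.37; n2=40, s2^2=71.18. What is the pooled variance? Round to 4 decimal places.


sp^2 = ((n1-1)*s1^2 + (n2-1)*s2^2)/(n1+n2-2)
(n1-1)*s1^2 = 9 * 31.37 = 282.33
(n2-1)*s2^2 = 39 * 71.18 = 2776.02
numerator = 282.33 + 2776.02 = 3058.35
n1+n2-2 = 48
sp^2 = 3058.35 / 48 = 63.715625

63.7156


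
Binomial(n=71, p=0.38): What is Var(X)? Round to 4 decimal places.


Var = n*p*(1-p) = 71 * 0.38 * 0.62 = 16.7276

16.7276


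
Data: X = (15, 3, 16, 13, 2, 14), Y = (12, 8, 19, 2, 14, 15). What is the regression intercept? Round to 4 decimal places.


a = ybar - b*xbar, where b = sum((xi-xbar)(yi-ybar)) / sum((xi-xbar)^2)
n = 6, xbar = 63/6 = 10.5, ybar = 70/6 = 35/3 ≈ 11.666667
Sxy = sum((xi-xbar)(yi-ybar)) = 37
Sxx = sum((xi-xbar)^2) = 197.5
b = Sxy / Sxx = 74/395 ≈ 0.187342
a = 11.666667 - 0.187342 * 10.5 = 11494/1185 ≈ 9.699578

9.6996


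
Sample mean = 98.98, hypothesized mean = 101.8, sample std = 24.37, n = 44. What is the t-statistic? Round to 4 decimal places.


t = (xbar - mu0) / (s/sqrt(n))
xbar - mu0 = 98.98 - 101.8 = -2.82
sqrt(44) ≈ 6.63324958
s/sqrt(n) = 24.37 / 6.63324958 ≈ 3.67391573
t = -2.82 / 3.67391573 ≈ -0.767573

-0.7676


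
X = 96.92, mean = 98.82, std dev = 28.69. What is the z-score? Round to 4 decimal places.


z = (X - mu) / sigma
X - mu = 96.92 - 98.82 = -1.9
z = -1.9 / 28.69 = -10/151 ≈ -0.066225

-0.0662


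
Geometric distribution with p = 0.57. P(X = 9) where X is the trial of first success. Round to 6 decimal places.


P = (1-p)^(k-1) * p
(1-p)^(k-1) = 0.43^8 ≈ 0.001168820
P = 0.001168820 * 0.57 ≈ 0.0006662274

0.000666


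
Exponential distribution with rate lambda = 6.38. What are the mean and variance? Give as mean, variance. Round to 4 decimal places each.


mean = 1/lam, var = 1/lam^2
mean = 1 / 6.38 = 50/319 ≈ 0.156740
lam^2 = 6.38^2 = 40.7044
var = 1 / 40.7044 ≈ 0.024567

0.1567, 0.0246


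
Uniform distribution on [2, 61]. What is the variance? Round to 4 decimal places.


Var = (b-a)^2 / 12
(b-a)^2 = (61 - 2)^2 = 3481
Var = 3481/12 ≈ 290.083333

290.0833


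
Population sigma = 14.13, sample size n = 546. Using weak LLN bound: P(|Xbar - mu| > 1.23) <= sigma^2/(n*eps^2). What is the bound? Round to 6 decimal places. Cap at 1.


bound = min(1, sigma^2/(n*eps^2))
sigma^2 = 14.13^2 = 199.6569
n*eps^2 = 546 * 1.23^2 = 546 * 1.5129 = 826.0434
sigma^2/(n*eps^2) = 199.6569 / 826.0434 ≈ 0.24170268

0.241703


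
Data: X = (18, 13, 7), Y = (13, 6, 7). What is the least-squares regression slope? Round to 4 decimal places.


b = sum((xi-xbar)(yi-ybar)) / sum((xi-xbar)^2)
n = 3, xbar = 38/3 ≈ 12.666667, ybar = 26/3 ≈ 8.666667
Sxy = sum((xi-xbar)(yi-ybar)) = 95/3 ≈ 31.666667
Sxx = sum((xi-xbar)^2) = 182/3 ≈ 60.666667
b = Sxy / Sxx = 95/182 ≈ 0.521978

0.5220


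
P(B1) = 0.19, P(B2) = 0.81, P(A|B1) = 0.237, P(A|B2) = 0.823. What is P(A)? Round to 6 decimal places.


P(A) = P(A|B1)*P(B1) + P(A|B2)*P(B2)
P(A|B1)*P(B1) = 0.237 * 0.19 = 0.04503
P(A|B2)*P(B2) = 0.823 * 0.81 = 0.66663
P(A) = 0.04503 + 0.66663 = 0.71166

0.711660


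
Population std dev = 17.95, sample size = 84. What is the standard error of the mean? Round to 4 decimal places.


SE = sigma / sqrt(n)
sqrt(84) ≈ 9.165151
SE = 17.95 / 9.165151 ≈ 1.958506

1.9585


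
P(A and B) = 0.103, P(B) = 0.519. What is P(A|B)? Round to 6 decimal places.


P(A|B) = P(A and B) / P(B) = 0.103 / 0.519 = 103/519 ≈ 0.19845857

0.198459


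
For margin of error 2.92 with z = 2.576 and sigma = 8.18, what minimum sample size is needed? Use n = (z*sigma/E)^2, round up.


z*sigma/E = 2.576 * 8.18 / 2.92 = 65849/9125 ≈ 7.216329
(z*sigma/E)^2 ≈ 52.075401
round up: n = 53

53


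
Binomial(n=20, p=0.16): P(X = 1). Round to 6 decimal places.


P = C(n,k) * p^k * (1-p)^(n-k)
C(20,1) = 20
p^k = 0.16^1 = 0.16
(1-p)^(n-k) = 0.84^19 ≈ 0.03641719
P = 20 * 0.16 * 0.03641719 ≈ 0.116535

0.116535
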